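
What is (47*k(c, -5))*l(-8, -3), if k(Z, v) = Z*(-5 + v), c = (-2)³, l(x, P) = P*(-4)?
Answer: 45120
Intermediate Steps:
l(x, P) = -4*P
c = -8
(47*k(c, -5))*l(-8, -3) = (47*(-8*(-5 - 5)))*(-4*(-3)) = (47*(-8*(-10)))*12 = (47*80)*12 = 3760*12 = 45120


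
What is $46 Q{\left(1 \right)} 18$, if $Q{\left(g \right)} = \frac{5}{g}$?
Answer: $4140$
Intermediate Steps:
$46 Q{\left(1 \right)} 18 = 46 \cdot \frac{5}{1} \cdot 18 = 46 \cdot 5 \cdot 1 \cdot 18 = 46 \cdot 5 \cdot 18 = 230 \cdot 18 = 4140$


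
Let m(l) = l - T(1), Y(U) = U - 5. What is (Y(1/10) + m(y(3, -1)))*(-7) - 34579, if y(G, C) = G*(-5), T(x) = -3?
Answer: -344607/10 ≈ -34461.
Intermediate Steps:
y(G, C) = -5*G
Y(U) = -5 + U
m(l) = 3 + l (m(l) = l - 1*(-3) = l + 3 = 3 + l)
(Y(1/10) + m(y(3, -1)))*(-7) - 34579 = ((-5 + 1/10) + (3 - 5*3))*(-7) - 34579 = ((-5 + ⅒) + (3 - 15))*(-7) - 34579 = (-49/10 - 12)*(-7) - 34579 = -169/10*(-7) - 34579 = 1183/10 - 34579 = -344607/10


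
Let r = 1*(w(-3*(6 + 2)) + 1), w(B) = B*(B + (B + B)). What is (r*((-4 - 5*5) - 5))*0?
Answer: 0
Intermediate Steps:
w(B) = 3*B² (w(B) = B*(B + 2*B) = B*(3*B) = 3*B²)
r = 1729 (r = 1*(3*(-3*(6 + 2))² + 1) = 1*(3*(-3*8)² + 1) = 1*(3*(-24)² + 1) = 1*(3*576 + 1) = 1*(1728 + 1) = 1*1729 = 1729)
(r*((-4 - 5*5) - 5))*0 = (1729*((-4 - 5*5) - 5))*0 = (1729*((-4 - 25) - 5))*0 = (1729*(-29 - 5))*0 = (1729*(-34))*0 = -58786*0 = 0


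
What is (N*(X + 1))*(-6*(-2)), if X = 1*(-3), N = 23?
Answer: -552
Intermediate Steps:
X = -3
(N*(X + 1))*(-6*(-2)) = (23*(-3 + 1))*(-6*(-2)) = (23*(-2))*12 = -46*12 = -552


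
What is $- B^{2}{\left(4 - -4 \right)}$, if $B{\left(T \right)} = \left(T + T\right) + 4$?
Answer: $-400$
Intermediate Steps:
$B{\left(T \right)} = 4 + 2 T$ ($B{\left(T \right)} = 2 T + 4 = 4 + 2 T$)
$- B^{2}{\left(4 - -4 \right)} = - \left(4 + 2 \left(4 - -4\right)\right)^{2} = - \left(4 + 2 \left(4 + 4\right)\right)^{2} = - \left(4 + 2 \cdot 8\right)^{2} = - \left(4 + 16\right)^{2} = - 20^{2} = \left(-1\right) 400 = -400$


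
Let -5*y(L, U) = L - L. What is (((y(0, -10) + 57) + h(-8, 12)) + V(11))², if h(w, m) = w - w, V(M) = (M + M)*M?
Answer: 89401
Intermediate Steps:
V(M) = 2*M² (V(M) = (2*M)*M = 2*M²)
h(w, m) = 0
y(L, U) = 0 (y(L, U) = -(L - L)/5 = -⅕*0 = 0)
(((y(0, -10) + 57) + h(-8, 12)) + V(11))² = (((0 + 57) + 0) + 2*11²)² = ((57 + 0) + 2*121)² = (57 + 242)² = 299² = 89401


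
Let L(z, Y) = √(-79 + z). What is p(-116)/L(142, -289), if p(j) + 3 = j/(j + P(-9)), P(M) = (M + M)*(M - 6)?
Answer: -289*√7/1617 ≈ -0.47286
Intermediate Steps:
P(M) = 2*M*(-6 + M) (P(M) = (2*M)*(-6 + M) = 2*M*(-6 + M))
p(j) = -3 + j/(270 + j) (p(j) = -3 + j/(j + 2*(-9)*(-6 - 9)) = -3 + j/(j + 2*(-9)*(-15)) = -3 + j/(j + 270) = -3 + j/(270 + j))
p(-116)/L(142, -289) = (2*(-405 - 1*(-116))/(270 - 116))/(√(-79 + 142)) = (2*(-405 + 116)/154)/(√63) = (2*(1/154)*(-289))/((3*√7)) = -289*√7/1617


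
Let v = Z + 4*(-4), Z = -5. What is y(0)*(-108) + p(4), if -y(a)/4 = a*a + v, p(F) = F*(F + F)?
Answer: -9040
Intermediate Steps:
p(F) = 2*F² (p(F) = F*(2*F) = 2*F²)
v = -21 (v = -5 + 4*(-4) = -5 - 16 = -21)
y(a) = 84 - 4*a² (y(a) = -4*(a*a - 21) = -4*(a² - 21) = -4*(-21 + a²) = 84 - 4*a²)
y(0)*(-108) + p(4) = (84 - 4*0²)*(-108) + 2*4² = (84 - 4*0)*(-108) + 2*16 = (84 + 0)*(-108) + 32 = 84*(-108) + 32 = -9072 + 32 = -9040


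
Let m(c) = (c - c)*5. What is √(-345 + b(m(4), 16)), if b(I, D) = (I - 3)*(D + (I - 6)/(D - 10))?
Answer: I*√390 ≈ 19.748*I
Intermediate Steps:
m(c) = 0 (m(c) = 0*5 = 0)
b(I, D) = (-3 + I)*(D + (-6 + I)/(-10 + D))
√(-345 + b(m(4), 16)) = √(-345 + (18 + 0² - 9*0 - 3*16² + 30*16 + 0*16² - 10*16*0)/(-10 + 16)) = √(-345 + (18 + 0 + 0 - 3*256 + 480 + 0*256 + 0)/6) = √(-345 + (18 + 0 + 0 - 768 + 480 + 0 + 0)/6) = √(-345 + (⅙)*(-270)) = √(-345 - 45) = √(-390) = I*√390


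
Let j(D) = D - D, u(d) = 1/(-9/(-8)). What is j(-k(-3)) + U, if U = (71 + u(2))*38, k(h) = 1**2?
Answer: 24586/9 ≈ 2731.8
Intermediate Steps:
k(h) = 1
u(d) = 8/9 (u(d) = 1/(-9*(-1/8)) = 1/(9/8) = 8/9)
U = 24586/9 (U = (71 + 8/9)*38 = (647/9)*38 = 24586/9 ≈ 2731.8)
j(D) = 0
j(-k(-3)) + U = 0 + 24586/9 = 24586/9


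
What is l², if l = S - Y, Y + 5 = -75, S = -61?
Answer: 361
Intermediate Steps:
Y = -80 (Y = -5 - 75 = -80)
l = 19 (l = -61 - 1*(-80) = -61 + 80 = 19)
l² = 19² = 361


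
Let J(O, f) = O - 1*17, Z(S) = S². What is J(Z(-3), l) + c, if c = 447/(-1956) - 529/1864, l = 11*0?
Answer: -2586317/303832 ≈ -8.5123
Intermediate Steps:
l = 0
J(O, f) = -17 + O (J(O, f) = O - 17 = -17 + O)
c = -155661/303832 (c = 447*(-1/1956) - 529*1/1864 = -149/652 - 529/1864 = -155661/303832 ≈ -0.51233)
J(Z(-3), l) + c = (-17 + (-3)²) - 155661/303832 = (-17 + 9) - 155661/303832 = -8 - 155661/303832 = -2586317/303832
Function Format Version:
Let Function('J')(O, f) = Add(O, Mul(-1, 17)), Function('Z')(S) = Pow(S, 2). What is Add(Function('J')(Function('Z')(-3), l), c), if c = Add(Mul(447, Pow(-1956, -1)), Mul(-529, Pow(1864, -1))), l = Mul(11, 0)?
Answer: Rational(-2586317, 303832) ≈ -8.5123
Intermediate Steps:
l = 0
Function('J')(O, f) = Add(-17, O) (Function('J')(O, f) = Add(O, -17) = Add(-17, O))
c = Rational(-155661, 303832) (c = Add(Mul(447, Rational(-1, 1956)), Mul(-529, Rational(1, 1864))) = Add(Rational(-149, 652), Rational(-529, 1864)) = Rational(-155661, 303832) ≈ -0.51233)
Add(Function('J')(Function('Z')(-3), l), c) = Add(Add(-17, Pow(-3, 2)), Rational(-155661, 303832)) = Add(Add(-17, 9), Rational(-155661, 303832)) = Add(-8, Rational(-155661, 303832)) = Rational(-2586317, 303832)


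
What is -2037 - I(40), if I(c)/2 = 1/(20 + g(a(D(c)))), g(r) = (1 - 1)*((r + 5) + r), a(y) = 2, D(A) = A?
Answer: -20371/10 ≈ -2037.1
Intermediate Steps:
g(r) = 0 (g(r) = 0*((5 + r) + r) = 0*(5 + 2*r) = 0)
I(c) = ⅒ (I(c) = 2/(20 + 0) = 2/20 = 2*(1/20) = ⅒)
-2037 - I(40) = -2037 - 1*⅒ = -2037 - ⅒ = -20371/10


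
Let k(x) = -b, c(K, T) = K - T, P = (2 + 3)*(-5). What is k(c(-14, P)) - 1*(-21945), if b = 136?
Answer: 21809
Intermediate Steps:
P = -25 (P = 5*(-5) = -25)
k(x) = -136 (k(x) = -1*136 = -136)
k(c(-14, P)) - 1*(-21945) = -136 - 1*(-21945) = -136 + 21945 = 21809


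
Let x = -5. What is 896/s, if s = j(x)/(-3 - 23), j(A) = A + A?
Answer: 11648/5 ≈ 2329.6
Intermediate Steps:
j(A) = 2*A
s = 5/13 (s = (2*(-5))/(-3 - 23) = -10/(-26) = -10*(-1/26) = 5/13 ≈ 0.38462)
896/s = 896/(5/13) = 896*(13/5) = 11648/5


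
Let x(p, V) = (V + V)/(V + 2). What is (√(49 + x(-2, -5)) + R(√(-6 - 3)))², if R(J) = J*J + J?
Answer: (-27 + √471 + 9*I)²/9 ≈ -5.8819 - 10.595*I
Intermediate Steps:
x(p, V) = 2*V/(2 + V) (x(p, V) = (2*V)/(2 + V) = 2*V/(2 + V))
R(J) = J + J² (R(J) = J² + J = J + J²)
(√(49 + x(-2, -5)) + R(√(-6 - 3)))² = (√(49 + 2*(-5)/(2 - 5)) + √(-6 - 3)*(1 + √(-6 - 3)))² = (√(49 + 2*(-5)/(-3)) + √(-9)*(1 + √(-9)))² = (√(49 + 2*(-5)*(-⅓)) + (3*I)*(1 + 3*I))² = (√(49 + 10/3) + 3*I*(1 + 3*I))² = (√(157/3) + 3*I*(1 + 3*I))² = (√471/3 + 3*I*(1 + 3*I))²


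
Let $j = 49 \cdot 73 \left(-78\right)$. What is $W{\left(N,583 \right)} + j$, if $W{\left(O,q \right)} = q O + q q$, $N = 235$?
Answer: $197888$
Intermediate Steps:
$j = -279006$ ($j = 3577 \left(-78\right) = -279006$)
$W{\left(O,q \right)} = q^{2} + O q$ ($W{\left(O,q \right)} = O q + q^{2} = q^{2} + O q$)
$W{\left(N,583 \right)} + j = 583 \left(235 + 583\right) - 279006 = 583 \cdot 818 - 279006 = 476894 - 279006 = 197888$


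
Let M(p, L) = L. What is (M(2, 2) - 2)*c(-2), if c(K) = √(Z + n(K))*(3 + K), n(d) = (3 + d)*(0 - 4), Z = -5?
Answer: 0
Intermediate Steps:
n(d) = -12 - 4*d (n(d) = (3 + d)*(-4) = -12 - 4*d)
c(K) = √(-17 - 4*K)*(3 + K) (c(K) = √(-5 + (-12 - 4*K))*(3 + K) = √(-17 - 4*K)*(3 + K))
(M(2, 2) - 2)*c(-2) = (2 - 2)*(√(-17 - 4*(-2))*(3 - 2)) = 0*(√(-17 + 8)*1) = 0*(√(-9)*1) = 0*((3*I)*1) = 0*(3*I) = 0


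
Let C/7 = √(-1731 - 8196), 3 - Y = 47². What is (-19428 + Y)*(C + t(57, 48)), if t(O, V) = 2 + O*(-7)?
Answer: 8588698 - 454314*I*√1103 ≈ 8.5887e+6 - 1.5088e+7*I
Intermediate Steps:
Y = -2206 (Y = 3 - 1*47² = 3 - 1*2209 = 3 - 2209 = -2206)
C = 21*I*√1103 (C = 7*√(-1731 - 8196) = 7*√(-9927) = 7*(3*I*√1103) = 21*I*√1103 ≈ 697.44*I)
t(O, V) = 2 - 7*O
(-19428 + Y)*(C + t(57, 48)) = (-19428 - 2206)*(21*I*√1103 + (2 - 7*57)) = -21634*(21*I*√1103 + (2 - 399)) = -21634*(21*I*√1103 - 397) = -21634*(-397 + 21*I*√1103) = 8588698 - 454314*I*√1103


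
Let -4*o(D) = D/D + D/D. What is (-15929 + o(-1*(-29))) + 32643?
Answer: 33427/2 ≈ 16714.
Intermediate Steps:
o(D) = -½ (o(D) = -(D/D + D/D)/4 = -(1 + 1)/4 = -¼*2 = -½)
(-15929 + o(-1*(-29))) + 32643 = (-15929 - ½) + 32643 = -31859/2 + 32643 = 33427/2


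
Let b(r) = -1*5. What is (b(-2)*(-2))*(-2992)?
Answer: -29920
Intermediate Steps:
b(r) = -5
(b(-2)*(-2))*(-2992) = -5*(-2)*(-2992) = 10*(-2992) = -29920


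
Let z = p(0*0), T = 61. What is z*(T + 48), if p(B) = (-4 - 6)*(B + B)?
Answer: 0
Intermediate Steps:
p(B) = -20*B
z = 0 (z = -0*0 = -20*0 = 0)
z*(T + 48) = 0*(61 + 48) = 0*109 = 0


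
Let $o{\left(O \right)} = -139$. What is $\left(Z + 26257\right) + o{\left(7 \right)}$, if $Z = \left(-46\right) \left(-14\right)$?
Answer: $26762$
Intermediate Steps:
$Z = 644$
$\left(Z + 26257\right) + o{\left(7 \right)} = \left(644 + 26257\right) - 139 = 26901 - 139 = 26762$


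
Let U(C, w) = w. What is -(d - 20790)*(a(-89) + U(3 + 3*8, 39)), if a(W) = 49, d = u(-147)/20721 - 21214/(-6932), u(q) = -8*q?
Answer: 21895761877396/11969831 ≈ 1.8292e+6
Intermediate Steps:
d = 74621221/23939662 (d = -8*(-147)/20721 - 21214/(-6932) = 1176*(1/20721) - 21214*(-1/6932) = 392/6907 + 10607/3466 = 74621221/23939662 ≈ 3.1171)
-(d - 20790)*(a(-89) + U(3 + 3*8, 39)) = -(74621221/23939662 - 20790)*(49 + 39) = -(-497630951759)*88/23939662 = -1*(-21895761877396/11969831) = 21895761877396/11969831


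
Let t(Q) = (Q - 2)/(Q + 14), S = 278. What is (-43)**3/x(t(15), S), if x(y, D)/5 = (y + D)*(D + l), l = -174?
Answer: -2305703/4199000 ≈ -0.54911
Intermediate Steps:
t(Q) = (-2 + Q)/(14 + Q)
x(y, D) = 5*(-174 + D)*(D + y) (x(y, D) = 5*((y + D)*(D - 174)) = 5*((D + y)*(-174 + D)) = 5*((-174 + D)*(D + y)) = 5*(-174 + D)*(D + y))
(-43)**3/x(t(15), S) = (-43)**3/(-870*278 - 870*(-2 + 15)/(14 + 15) + 5*278**2 + 5*278*((-2 + 15)/(14 + 15))) = -79507/(-241860 - 870*13/29 + 5*77284 + 5*278*(13/29)) = -79507/(-241860 - 30*13 + 386420 + 5*278*((1/29)*13)) = -79507/(-241860 - 870*13/29 + 386420 + 5*278*(13/29)) = -79507/(-241860 - 390 + 386420 + 18070/29) = -79507/4199000/29 = -79507*29/4199000 = -2305703/4199000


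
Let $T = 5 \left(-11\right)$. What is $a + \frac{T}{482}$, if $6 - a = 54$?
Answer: $- \frac{23191}{482} \approx -48.114$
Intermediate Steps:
$T = -55$
$a = -48$ ($a = 6 - 54 = -48$)
$a + \frac{T}{482} = -48 - \frac{55}{482} = - \frac{23191}{482}$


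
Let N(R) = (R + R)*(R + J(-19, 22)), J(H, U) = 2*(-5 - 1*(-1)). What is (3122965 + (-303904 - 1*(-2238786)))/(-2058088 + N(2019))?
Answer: 5057847/6062330 ≈ 0.83431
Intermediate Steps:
J(H, U) = -8 (J(H, U) = 2*(-5 + 1) = 2*(-4) = -8)
N(R) = 2*R*(-8 + R) (N(R) = (R + R)*(R - 8) = (2*R)*(-8 + R) = 2*R*(-8 + R))
(3122965 + (-303904 - 1*(-2238786)))/(-2058088 + N(2019)) = (3122965 + (-303904 - 1*(-2238786)))/(-2058088 + 2*2019*(-8 + 2019)) = (3122965 + (-303904 + 2238786))/(-2058088 + 2*2019*2011) = (3122965 + 1934882)/(-2058088 + 8120418) = 5057847/6062330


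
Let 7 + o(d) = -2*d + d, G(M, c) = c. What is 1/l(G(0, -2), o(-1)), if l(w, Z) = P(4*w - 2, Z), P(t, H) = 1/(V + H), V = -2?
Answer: -8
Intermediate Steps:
o(d) = -7 - d (o(d) = -7 + (-2*d + d) = -7 - d)
P(t, H) = 1/(-2 + H)
l(w, Z) = 1/(-2 + Z)
1/l(G(0, -2), o(-1)) = 1/(1/(-2 + (-7 - 1*(-1)))) = 1/(1/(-2 + (-7 + 1))) = 1/(1/(-2 - 6)) = 1/(1/(-8)) = 1/(-⅛) = -8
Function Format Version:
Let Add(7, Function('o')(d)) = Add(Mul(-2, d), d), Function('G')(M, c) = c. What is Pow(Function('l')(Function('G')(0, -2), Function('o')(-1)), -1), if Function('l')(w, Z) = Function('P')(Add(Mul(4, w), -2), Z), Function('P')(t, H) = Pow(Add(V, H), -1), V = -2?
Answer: -8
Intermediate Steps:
Function('o')(d) = Add(-7, Mul(-1, d)) (Function('o')(d) = Add(-7, Add(Mul(-2, d), d)) = Add(-7, Mul(-1, d)))
Function('P')(t, H) = Pow(Add(-2, H), -1)
Function('l')(w, Z) = Pow(Add(-2, Z), -1)
Pow(Function('l')(Function('G')(0, -2), Function('o')(-1)), -1) = Pow(Pow(Add(-2, Add(-7, Mul(-1, -1))), -1), -1) = Pow(Pow(Add(-2, Add(-7, 1)), -1), -1) = Pow(Pow(Add(-2, -6), -1), -1) = Pow(Pow(-8, -1), -1) = Pow(Rational(-1, 8), -1) = -8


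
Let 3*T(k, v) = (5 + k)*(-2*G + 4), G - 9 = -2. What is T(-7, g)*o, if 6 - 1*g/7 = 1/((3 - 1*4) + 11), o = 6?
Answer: 40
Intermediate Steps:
G = 7 (G = 9 - 2 = 7)
g = 413/10 (g = 42 - 7/((3 - 1*4) + 11) = 42 - 7/((3 - 4) + 11) = 42 - 7/(-1 + 11) = 42 - 7/10 = 413/10 ≈ 41.300)
T(k, v) = -50/3 - 10*k/3 (T(k, v) = ((5 + k)*(-2*7 + 4))/3 = ((5 + k)*(-14 + 4))/3 = ((5 + k)*(-10))/3 = (-50 - 10*k)/3 = -50/3 - 10*k/3)
T(-7, g)*o = (-50/3 - 10/3*(-7))*6 = (-50/3 + 70/3)*6 = (20/3)*6 = 40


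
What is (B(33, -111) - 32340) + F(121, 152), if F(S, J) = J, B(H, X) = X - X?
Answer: -32188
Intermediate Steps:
B(H, X) = 0
(B(33, -111) - 32340) + F(121, 152) = (0 - 32340) + 152 = -32340 + 152 = -32188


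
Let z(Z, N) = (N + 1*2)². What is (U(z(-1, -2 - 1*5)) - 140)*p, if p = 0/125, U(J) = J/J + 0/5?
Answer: 0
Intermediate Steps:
z(Z, N) = (2 + N)² (z(Z, N) = (N + 2)² = (2 + N)²)
U(J) = 1 (U(J) = 1 + 0*(⅕) = 1 + 0 = 1)
p = 0 (p = 0*(1/125) = 0)
(U(z(-1, -2 - 1*5)) - 140)*p = (1 - 140)*0 = -139*0 = 0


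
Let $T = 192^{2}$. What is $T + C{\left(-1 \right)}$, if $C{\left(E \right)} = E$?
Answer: $36863$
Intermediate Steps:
$T = 36864$
$T + C{\left(-1 \right)} = 36864 - 1 = 36863$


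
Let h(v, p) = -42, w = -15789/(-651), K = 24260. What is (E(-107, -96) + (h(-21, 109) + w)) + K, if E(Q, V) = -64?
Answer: 5246681/217 ≈ 24178.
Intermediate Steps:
w = 5263/217 (w = -15789*(-1/651) = 5263/217 ≈ 24.253)
(E(-107, -96) + (h(-21, 109) + w)) + K = (-64 + (-42 + 5263/217)) + 24260 = (-64 - 3851/217) + 24260 = -17739/217 + 24260 = 5246681/217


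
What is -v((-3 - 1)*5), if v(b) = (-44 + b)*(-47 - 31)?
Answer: -4992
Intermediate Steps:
v(b) = 3432 - 78*b (v(b) = (-44 + b)*(-78) = 3432 - 78*b)
-v((-3 - 1)*5) = -(3432 - 78*(-3 - 1)*5) = -(3432 - (-312)*5) = -(3432 - 78*(-20)) = -(3432 + 1560) = -1*4992 = -4992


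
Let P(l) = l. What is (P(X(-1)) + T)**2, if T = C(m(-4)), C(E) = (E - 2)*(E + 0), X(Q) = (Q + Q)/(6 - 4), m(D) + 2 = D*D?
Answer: 27889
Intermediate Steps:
m(D) = -2 + D**2 (m(D) = -2 + D*D = -2 + D**2)
X(Q) = Q (X(Q) = (2*Q)/2 = (2*Q)*(1/2) = Q)
C(E) = E*(-2 + E) (C(E) = (-2 + E)*E = E*(-2 + E))
T = 168 (T = (-2 + (-4)**2)*(-2 + (-2 + (-4)**2)) = (-2 + 16)*(-2 + (-2 + 16)) = 14*(-2 + 14) = 14*12 = 168)
(P(X(-1)) + T)**2 = (-1 + 168)**2 = 167**2 = 27889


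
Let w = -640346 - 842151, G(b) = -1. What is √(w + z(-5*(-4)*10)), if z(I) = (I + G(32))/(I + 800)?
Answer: I*√14824968010/100 ≈ 1217.6*I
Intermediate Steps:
w = -1482497
z(I) = (-1 + I)/(800 + I) (z(I) = (I - 1)/(I + 800) = (-1 + I)/(800 + I))
√(w + z(-5*(-4)*10)) = √(-1482497 + (-1 - 5*(-4)*10)/(800 - 5*(-4)*10)) = √(-1482497 + (-1 + 20*10)/(800 + 20*10)) = √(-1482497 + (-1 + 200)/(800 + 200)) = √(-1482497 + 199/1000) = √(-1482496801/1000) = I*√14824968010/100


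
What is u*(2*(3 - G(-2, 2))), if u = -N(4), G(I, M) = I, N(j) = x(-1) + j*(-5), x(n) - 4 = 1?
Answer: 150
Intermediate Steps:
x(n) = 5 (x(n) = 4 + 1 = 5)
N(j) = 5 - 5*j (N(j) = 5 + j*(-5) = 5 - 5*j)
u = 15 (u = -(5 - 5*4) = -(5 - 20) = -1*(-15) = 15)
u*(2*(3 - G(-2, 2))) = 15*(2*(3 - 1*(-2))) = 15*(2*(3 + 2)) = 15*(2*5) = 15*10 = 150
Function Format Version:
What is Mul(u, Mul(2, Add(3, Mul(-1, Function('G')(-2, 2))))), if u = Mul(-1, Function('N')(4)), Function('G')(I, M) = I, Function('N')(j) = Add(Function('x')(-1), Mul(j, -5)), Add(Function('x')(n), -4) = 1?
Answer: 150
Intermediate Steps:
Function('x')(n) = 5 (Function('x')(n) = Add(4, 1) = 5)
Function('N')(j) = Add(5, Mul(-5, j)) (Function('N')(j) = Add(5, Mul(j, -5)) = Add(5, Mul(-5, j)))
u = 15 (u = Mul(-1, Add(5, Mul(-5, 4))) = Mul(-1, Add(5, -20)) = Mul(-1, -15) = 15)
Mul(u, Mul(2, Add(3, Mul(-1, Function('G')(-2, 2))))) = Mul(15, Mul(2, Add(3, Mul(-1, -2)))) = Mul(15, Mul(2, Add(3, 2))) = Mul(15, Mul(2, 5)) = Mul(15, 10) = 150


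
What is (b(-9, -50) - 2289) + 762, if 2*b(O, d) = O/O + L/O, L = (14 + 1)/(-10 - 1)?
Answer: -50372/33 ≈ -1526.4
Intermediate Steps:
L = -15/11 (L = 15/(-11) = 15*(-1/11) = -15/11 ≈ -1.3636)
b(O, d) = ½ - 15/(22*O) (b(O, d) = (O/O - 15/(11*O))/2 = (1 - 15/(11*O))/2 = ½ - 15/(22*O))
(b(-9, -50) - 2289) + 762 = ((1/22)*(-15 + 11*(-9))/(-9) - 2289) + 762 = ((1/22)*(-⅑)*(-15 - 99) - 2289) + 762 = ((1/22)*(-⅑)*(-114) - 2289) + 762 = (19/33 - 2289) + 762 = -75518/33 + 762 = -50372/33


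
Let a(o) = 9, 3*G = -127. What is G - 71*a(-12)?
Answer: -2044/3 ≈ -681.33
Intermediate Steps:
G = -127/3 (G = (1/3)*(-127) = -127/3 ≈ -42.333)
G - 71*a(-12) = -127/3 - 71*9 = -127/3 - 639 = -2044/3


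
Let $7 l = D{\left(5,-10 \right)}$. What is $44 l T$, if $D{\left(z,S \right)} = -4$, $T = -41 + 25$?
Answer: $\frac{2816}{7} \approx 402.29$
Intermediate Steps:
$T = -16$
$l = - \frac{4}{7}$ ($l = \frac{1}{7} \left(-4\right) = - \frac{4}{7} \approx -0.57143$)
$44 l T = 44 \left(- \frac{4}{7}\right) \left(-16\right) = \left(- \frac{176}{7}\right) \left(-16\right) = \frac{2816}{7}$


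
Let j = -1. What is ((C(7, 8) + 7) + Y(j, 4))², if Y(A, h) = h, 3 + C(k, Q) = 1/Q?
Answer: 4225/64 ≈ 66.016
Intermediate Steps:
C(k, Q) = -3 + 1/Q
((C(7, 8) + 7) + Y(j, 4))² = (((-3 + 1/8) + 7) + 4)² = (((-3 + ⅛) + 7) + 4)² = ((-23/8 + 7) + 4)² = (33/8 + 4)² = (65/8)² = 4225/64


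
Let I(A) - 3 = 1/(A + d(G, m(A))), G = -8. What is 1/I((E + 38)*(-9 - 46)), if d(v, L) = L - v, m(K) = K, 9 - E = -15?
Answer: 6812/20435 ≈ 0.33335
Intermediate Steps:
E = 24 (E = 9 - 1*(-15) = 9 + 15 = 24)
I(A) = 3 + 1/(8 + 2*A) (I(A) = 3 + 1/(A + (A - 1*(-8))) = 3 + 1/(A + (A + 8)) = 3 + 1/(A + (8 + A)) = 3 + 1/(8 + 2*A))
1/I((E + 38)*(-9 - 46)) = 1/((25 + 6*((24 + 38)*(-9 - 46)))/(2*(4 + (24 + 38)*(-9 - 46)))) = 1/((25 + 6*(62*(-55)))/(2*(4 + 62*(-55)))) = 1/((25 + 6*(-3410))/(2*(4 - 3410))) = 1/((½)*(25 - 20460)/(-3406)) = 1/((½)*(-1/3406)*(-20435)) = 1/(20435/6812) = 6812/20435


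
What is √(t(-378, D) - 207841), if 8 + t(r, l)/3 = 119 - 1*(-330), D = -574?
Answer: 13*I*√1222 ≈ 454.44*I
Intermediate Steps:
t(r, l) = 1323 (t(r, l) = -24 + 3*(119 - 1*(-330)) = -24 + 3*(119 + 330) = -24 + 3*449 = -24 + 1347 = 1323)
√(t(-378, D) - 207841) = √(1323 - 207841) = √(-206518) = 13*I*√1222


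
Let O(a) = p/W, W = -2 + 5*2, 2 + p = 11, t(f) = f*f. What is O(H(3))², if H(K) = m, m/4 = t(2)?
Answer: 81/64 ≈ 1.2656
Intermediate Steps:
t(f) = f²
m = 16 (m = 4*2² = 4*4 = 16)
H(K) = 16
p = 9 (p = -2 + 11 = 9)
W = 8 (W = -2 + 10 = 8)
O(a) = 9/8
O(H(3))² = (9/8)² = 81/64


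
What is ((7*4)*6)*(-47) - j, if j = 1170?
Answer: -9066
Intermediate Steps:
((7*4)*6)*(-47) - j = ((7*4)*6)*(-47) - 1*1170 = (28*6)*(-47) - 1170 = 168*(-47) - 1170 = -7896 - 1170 = -9066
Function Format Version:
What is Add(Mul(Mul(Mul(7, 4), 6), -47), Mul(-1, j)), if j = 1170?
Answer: -9066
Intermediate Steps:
Add(Mul(Mul(Mul(7, 4), 6), -47), Mul(-1, j)) = Add(Mul(Mul(Mul(7, 4), 6), -47), Mul(-1, 1170)) = Add(Mul(Mul(28, 6), -47), -1170) = Add(Mul(168, -47), -1170) = Add(-7896, -1170) = -9066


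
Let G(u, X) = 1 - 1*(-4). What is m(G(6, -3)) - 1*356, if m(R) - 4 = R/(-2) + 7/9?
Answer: -6367/18 ≈ -353.72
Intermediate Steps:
G(u, X) = 5 (G(u, X) = 1 + 4 = 5)
m(R) = 43/9 - R/2 (m(R) = 4 + (R/(-2) + 7/9) = 4 + (R*(-1/2) + 7*(1/9)) = 4 + (-R/2 + 7/9) = 4 + (7/9 - R/2) = 43/9 - R/2)
m(G(6, -3)) - 1*356 = (43/9 - 1/2*5) - 1*356 = (43/9 - 5/2) - 356 = 41/18 - 356 = -6367/18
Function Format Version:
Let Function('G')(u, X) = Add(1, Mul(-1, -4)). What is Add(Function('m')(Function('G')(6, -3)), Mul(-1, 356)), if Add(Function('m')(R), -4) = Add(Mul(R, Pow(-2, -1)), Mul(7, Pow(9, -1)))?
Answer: Rational(-6367, 18) ≈ -353.72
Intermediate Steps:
Function('G')(u, X) = 5 (Function('G')(u, X) = Add(1, 4) = 5)
Function('m')(R) = Add(Rational(43, 9), Mul(Rational(-1, 2), R)) (Function('m')(R) = Add(4, Add(Mul(R, Pow(-2, -1)), Mul(7, Pow(9, -1)))) = Add(4, Add(Mul(R, Rational(-1, 2)), Mul(7, Rational(1, 9)))) = Add(4, Add(Mul(Rational(-1, 2), R), Rational(7, 9))) = Add(4, Add(Rational(7, 9), Mul(Rational(-1, 2), R))) = Add(Rational(43, 9), Mul(Rational(-1, 2), R)))
Add(Function('m')(Function('G')(6, -3)), Mul(-1, 356)) = Add(Add(Rational(43, 9), Mul(Rational(-1, 2), 5)), Mul(-1, 356)) = Add(Add(Rational(43, 9), Rational(-5, 2)), -356) = Add(Rational(41, 18), -356) = Rational(-6367, 18)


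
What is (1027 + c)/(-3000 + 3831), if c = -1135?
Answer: -36/277 ≈ -0.12996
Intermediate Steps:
(1027 + c)/(-3000 + 3831) = (1027 - 1135)/(-3000 + 3831) = -108/831 = -108*1/831 = -36/277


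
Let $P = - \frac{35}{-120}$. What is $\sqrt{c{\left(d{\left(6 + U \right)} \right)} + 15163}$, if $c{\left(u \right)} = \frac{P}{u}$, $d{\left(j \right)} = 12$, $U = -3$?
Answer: $\frac{\sqrt{8733902}}{24} \approx 123.14$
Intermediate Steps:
$P = \frac{7}{24}$ ($P = \left(-35\right) \left(- \frac{1}{120}\right) = \frac{7}{24} \approx 0.29167$)
$c{\left(u \right)} = \frac{7}{24 u}$
$\sqrt{c{\left(d{\left(6 + U \right)} \right)} + 15163} = \sqrt{\frac{7}{24 \cdot 12} + 15163} = \sqrt{\frac{7}{24} \cdot \frac{1}{12} + 15163} = \sqrt{\frac{7}{288} + 15163} = \sqrt{\frac{4366951}{288}} = \frac{\sqrt{8733902}}{24}$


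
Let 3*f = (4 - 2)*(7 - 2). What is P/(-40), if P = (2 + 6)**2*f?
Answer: -16/3 ≈ -5.3333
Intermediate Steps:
f = 10/3 (f = ((4 - 2)*(7 - 2))/3 = (2*5)/3 = (1/3)*10 = 10/3 ≈ 3.3333)
P = 640/3 (P = (2 + 6)**2*(10/3) = 8**2*(10/3) = 64*(10/3) = 640/3 ≈ 213.33)
P/(-40) = (640/3)/(-40) = (640/3)*(-1/40) = -16/3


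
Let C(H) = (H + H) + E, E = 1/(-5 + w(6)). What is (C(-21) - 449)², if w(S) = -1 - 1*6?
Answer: 34727449/144 ≈ 2.4116e+5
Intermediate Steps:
w(S) = -7 (w(S) = -1 - 6 = -7)
E = -1/12 (E = 1/(-5 - 7) = 1/(-12) = -1/12 ≈ -0.083333)
C(H) = -1/12 + 2*H (C(H) = (H + H) - 1/12 = 2*H - 1/12 = -1/12 + 2*H)
(C(-21) - 449)² = ((-1/12 + 2*(-21)) - 449)² = ((-1/12 - 42) - 449)² = (-505/12 - 449)² = (-5893/12)² = 34727449/144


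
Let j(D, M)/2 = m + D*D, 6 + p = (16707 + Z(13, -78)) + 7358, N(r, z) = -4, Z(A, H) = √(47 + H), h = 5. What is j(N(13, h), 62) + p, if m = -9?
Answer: 24073 + I*√31 ≈ 24073.0 + 5.5678*I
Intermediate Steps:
p = 24059 + I*√31 (p = -6 + ((16707 + √(47 - 78)) + 7358) = -6 + ((16707 + √(-31)) + 7358) = -6 + ((16707 + I*√31) + 7358) = -6 + (24065 + I*√31) = 24059 + I*√31 ≈ 24059.0 + 5.5678*I)
j(D, M) = -18 + 2*D² (j(D, M) = 2*(-9 + D*D) = 2*(-9 + D²) = -18 + 2*D²)
j(N(13, h), 62) + p = (-18 + 2*(-4)²) + (24059 + I*√31) = (-18 + 2*16) + (24059 + I*√31) = (-18 + 32) + (24059 + I*√31) = 14 + (24059 + I*√31) = 24073 + I*√31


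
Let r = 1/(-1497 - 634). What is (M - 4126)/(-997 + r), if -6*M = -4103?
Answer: 44011543/12747648 ≈ 3.4525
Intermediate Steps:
M = 4103/6 (M = -⅙*(-4103) = 4103/6 ≈ 683.83)
r = -1/2131 (r = 1/(-2131) = -1/2131 ≈ -0.00046926)
(M - 4126)/(-997 + r) = (4103/6 - 4126)/(-997 - 1/2131) = -20653/(6*(-2124608/2131)) = -20653/6*(-2131/2124608) = 44011543/12747648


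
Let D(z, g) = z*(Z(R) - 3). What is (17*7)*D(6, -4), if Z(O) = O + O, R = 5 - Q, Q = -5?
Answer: 12138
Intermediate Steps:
R = 10 (R = 5 - 1*(-5) = 5 + 5 = 10)
Z(O) = 2*O
D(z, g) = 17*z (D(z, g) = z*(2*10 - 3) = z*(20 - 3) = z*17 = 17*z)
(17*7)*D(6, -4) = (17*7)*(17*6) = 119*102 = 12138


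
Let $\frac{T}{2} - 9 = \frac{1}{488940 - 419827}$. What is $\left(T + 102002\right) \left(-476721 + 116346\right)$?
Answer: $- \frac{2540971064918250}{69113} \approx -3.6765 \cdot 10^{10}$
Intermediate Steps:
$T = \frac{1244036}{69113}$ ($T = 18 + \frac{2}{488940 - 419827} = 18 + \frac{2}{69113} = \frac{1244036}{69113} \approx 18.0$)
$\left(T + 102002\right) \left(-476721 + 116346\right) = \left(\frac{1244036}{69113} + 102002\right) \left(-476721 + 116346\right) = \frac{7050908262}{69113} \left(-360375\right) = - \frac{2540971064918250}{69113}$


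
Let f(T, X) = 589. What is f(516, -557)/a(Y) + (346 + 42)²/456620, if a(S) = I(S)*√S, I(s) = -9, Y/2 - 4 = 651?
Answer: 37636/114155 - 589*√1310/11790 ≈ -1.4785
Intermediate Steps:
Y = 1310 (Y = 8 + 2*651 = 8 + 1302 = 1310)
a(S) = -9*√S
f(516, -557)/a(Y) + (346 + 42)²/456620 = 589/((-9*√1310)) + (346 + 42)²/456620 = 589*(-√1310/11790) + 388²*(1/456620) = -589*√1310/11790 + 150544*(1/456620) = -589*√1310/11790 + 37636/114155 = 37636/114155 - 589*√1310/11790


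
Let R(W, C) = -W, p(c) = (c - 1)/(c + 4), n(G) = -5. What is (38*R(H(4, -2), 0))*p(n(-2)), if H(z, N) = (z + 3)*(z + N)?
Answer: -3192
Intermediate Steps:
H(z, N) = (3 + z)*(N + z)
p(c) = (-1 + c)/(4 + c)
(38*R(H(4, -2), 0))*p(n(-2)) = (38*(-(4**2 + 3*(-2) + 3*4 - 2*4)))*((-1 - 5)/(4 - 5)) = (38*(-(16 - 6 + 12 - 8)))*(-6/(-1)) = (38*(-1*14))*(-1*(-6)) = (38*(-14))*6 = -532*6 = -3192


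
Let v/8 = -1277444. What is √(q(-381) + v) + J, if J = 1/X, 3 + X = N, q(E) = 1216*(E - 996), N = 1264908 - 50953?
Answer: 1/1213952 + 4*I*√743374 ≈ 8.2376e-7 + 3448.8*I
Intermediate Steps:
v = -10219552 (v = 8*(-1277444) = -10219552)
N = 1213955
q(E) = -1211136 + 1216*E (q(E) = 1216*(-996 + E) = -1211136 + 1216*E)
X = 1213952 (X = -3 + 1213955 = 1213952)
J = 1/1213952 ≈ 8.2376e-7
√(q(-381) + v) + J = √((-1211136 + 1216*(-381)) - 10219552) + 1/1213952 = √((-1211136 - 463296) - 10219552) + 1/1213952 = √(-1674432 - 10219552) + 1/1213952 = √(-11893984) + 1/1213952 = 4*I*√743374 + 1/1213952 = 1/1213952 + 4*I*√743374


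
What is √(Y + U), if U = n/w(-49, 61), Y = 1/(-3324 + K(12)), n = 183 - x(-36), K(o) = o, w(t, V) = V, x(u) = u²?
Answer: I*√5171902751/16836 ≈ 4.2716*I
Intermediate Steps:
n = -1113 (n = 183 - 1*(-36)² = 183 - 1*1296 = 183 - 1296 = -1113)
Y = -1/3312 (Y = 1/(-3324 + 12) = 1/(-3312) = -1/3312 ≈ -0.00030193)
U = -1113/61 ≈ -18.246
√(Y + U) = √(-1/3312 - 1113/61) = √(-3686317/202032) = I*√5171902751/16836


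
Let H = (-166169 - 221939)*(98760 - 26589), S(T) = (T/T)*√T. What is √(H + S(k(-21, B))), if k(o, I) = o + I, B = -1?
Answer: √(-28010142468 + I*√22) ≈ 0.e-5 + 1.6736e+5*I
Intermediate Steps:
k(o, I) = I + o
S(T) = √T (S(T) = 1*√T = √T)
H = -28010142468 (H = -388108*72171 = -28010142468)
√(H + S(k(-21, B))) = √(-28010142468 + √(-1 - 21)) = √(-28010142468 + √(-22)) = √(-28010142468 + I*√22)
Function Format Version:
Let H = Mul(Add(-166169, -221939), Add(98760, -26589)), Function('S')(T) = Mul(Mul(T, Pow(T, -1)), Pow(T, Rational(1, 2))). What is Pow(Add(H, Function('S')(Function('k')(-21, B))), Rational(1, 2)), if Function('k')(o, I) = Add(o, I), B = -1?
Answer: Pow(Add(-28010142468, Mul(I, Pow(22, Rational(1, 2)))), Rational(1, 2)) ≈ Add(0.e-5, Mul(1.6736e+5, I))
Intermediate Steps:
Function('k')(o, I) = Add(I, o)
Function('S')(T) = Pow(T, Rational(1, 2)) (Function('S')(T) = Mul(1, Pow(T, Rational(1, 2))) = Pow(T, Rational(1, 2)))
H = -28010142468 (H = Mul(-388108, 72171) = -28010142468)
Pow(Add(H, Function('S')(Function('k')(-21, B))), Rational(1, 2)) = Pow(Add(-28010142468, Pow(Add(-1, -21), Rational(1, 2))), Rational(1, 2)) = Pow(Add(-28010142468, Pow(-22, Rational(1, 2))), Rational(1, 2)) = Pow(Add(-28010142468, Mul(I, Pow(22, Rational(1, 2)))), Rational(1, 2))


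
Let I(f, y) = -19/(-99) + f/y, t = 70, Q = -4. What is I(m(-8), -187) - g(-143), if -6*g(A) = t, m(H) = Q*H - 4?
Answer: 19706/1683 ≈ 11.709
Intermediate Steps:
m(H) = -4 - 4*H (m(H) = -4*H - 4 = -4 - 4*H)
I(f, y) = 19/99 + f/y (I(f, y) = -19*(-1/99) + f/y = 19/99 + f/y)
g(A) = -35/3 (g(A) = -1/6*70 = -35/3)
I(m(-8), -187) - g(-143) = (19/99 + (-4 - 4*(-8))/(-187)) - 1*(-35/3) = (19/99 + (-4 + 32)*(-1/187)) + 35/3 = (19/99 + 28*(-1/187)) + 35/3 = (19/99 - 28/187) + 35/3 = 71/1683 + 35/3 = 19706/1683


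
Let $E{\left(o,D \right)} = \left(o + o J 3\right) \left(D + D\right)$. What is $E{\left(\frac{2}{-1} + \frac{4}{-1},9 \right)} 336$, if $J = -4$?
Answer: $399168$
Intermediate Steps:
$E{\left(o,D \right)} = - 22 D o$ ($E{\left(o,D \right)} = \left(o + o \left(-4\right) 3\right) \left(D + D\right) = \left(o + - 4 o 3\right) 2 D = \left(o - 12 o\right) 2 D = - 11 o 2 D = - 22 D o$)
$E{\left(\frac{2}{-1} + \frac{4}{-1},9 \right)} 336 = \left(-22\right) 9 \left(\frac{2}{-1} + \frac{4}{-1}\right) 336 = \left(-22\right) 9 \left(2 \left(-1\right) + 4 \left(-1\right)\right) 336 = \left(-22\right) 9 \left(-2 - 4\right) 336 = \left(-22\right) 9 \left(-6\right) 336 = 1188 \cdot 336 = 399168$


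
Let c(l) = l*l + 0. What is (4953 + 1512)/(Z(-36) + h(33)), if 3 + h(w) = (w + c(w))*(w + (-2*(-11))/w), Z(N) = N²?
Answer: 6465/39067 ≈ 0.16548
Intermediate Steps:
c(l) = l² (c(l) = l² + 0 = l²)
h(w) = -3 + (w + w²)*(w + 22/w) (h(w) = -3 + (w + w²)*(w + (-2*(-11))/w) = -3 + (w + w²)*(w + 22/w))
(4953 + 1512)/(Z(-36) + h(33)) = (4953 + 1512)/((-36)² + (19 + 33² + 33³ + 22*33)) = 6465/(1296 + (19 + 1089 + 35937 + 726)) = 6465/(1296 + 37771) = 6465/39067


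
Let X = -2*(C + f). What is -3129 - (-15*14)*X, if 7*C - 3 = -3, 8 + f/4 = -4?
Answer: 17031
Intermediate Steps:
f = -48 (f = -32 + 4*(-4) = -32 - 16 = -48)
C = 0 (C = 3/7 + (⅐)*(-3) = 3/7 - 3/7 = 0)
X = 96 (X = -2*(0 - 48) = -2*(-48) = 96)
-3129 - (-15*14)*X = -3129 - (-15*14)*96 = -3129 - (-210)*96 = -3129 - 1*(-20160) = -3129 + 20160 = 17031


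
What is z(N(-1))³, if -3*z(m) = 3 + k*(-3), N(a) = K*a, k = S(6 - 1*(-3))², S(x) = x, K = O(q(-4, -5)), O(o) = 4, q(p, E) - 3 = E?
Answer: 512000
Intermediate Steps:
q(p, E) = 3 + E
K = 4
k = 81 (k = (6 - 1*(-3))² = (6 + 3)² = 9² = 81)
N(a) = 4*a
z(m) = 80 (z(m) = -(3 + 81*(-3))/3 = -(3 - 243)/3 = -⅓*(-240) = 80)
z(N(-1))³ = 80³ = 512000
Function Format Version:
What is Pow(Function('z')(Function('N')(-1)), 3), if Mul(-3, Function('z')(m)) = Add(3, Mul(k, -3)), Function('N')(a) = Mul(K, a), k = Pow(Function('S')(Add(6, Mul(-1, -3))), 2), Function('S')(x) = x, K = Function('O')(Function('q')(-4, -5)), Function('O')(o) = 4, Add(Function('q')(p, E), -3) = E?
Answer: 512000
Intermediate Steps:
Function('q')(p, E) = Add(3, E)
K = 4
k = 81 (k = Pow(Add(6, Mul(-1, -3)), 2) = Pow(Add(6, 3), 2) = Pow(9, 2) = 81)
Function('N')(a) = Mul(4, a)
Function('z')(m) = 80 (Function('z')(m) = Mul(Rational(-1, 3), Add(3, Mul(81, -3))) = Mul(Rational(-1, 3), Add(3, -243)) = Mul(Rational(-1, 3), -240) = 80)
Pow(Function('z')(Function('N')(-1)), 3) = Pow(80, 3) = 512000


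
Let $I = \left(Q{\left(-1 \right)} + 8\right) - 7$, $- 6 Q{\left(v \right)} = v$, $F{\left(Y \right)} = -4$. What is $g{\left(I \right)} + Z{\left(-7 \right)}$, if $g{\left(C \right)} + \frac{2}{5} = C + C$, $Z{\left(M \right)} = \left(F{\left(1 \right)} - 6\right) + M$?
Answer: $- \frac{226}{15} \approx -15.067$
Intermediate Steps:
$Z{\left(M \right)} = -10 + M$ ($Z{\left(M \right)} = \left(-4 - 6\right) + M = -10 + M$)
$Q{\left(v \right)} = - \frac{v}{6}$
$I = \frac{7}{6}$ ($I = \left(\left(- \frac{1}{6}\right) \left(-1\right) + 8\right) - 7 = \left(\frac{1}{6} + 8\right) - 7 = \frac{49}{6} - 7 = \frac{7}{6} \approx 1.1667$)
$g{\left(C \right)} = - \frac{2}{5} + 2 C$ ($g{\left(C \right)} = - \frac{2}{5} + \left(C + C\right) = - \frac{2}{5} + 2 C$)
$g{\left(I \right)} + Z{\left(-7 \right)} = \left(- \frac{2}{5} + 2 \cdot \frac{7}{6}\right) - 17 = \left(- \frac{2}{5} + \frac{7}{3}\right) - 17 = \frac{29}{15} - 17 = - \frac{226}{15}$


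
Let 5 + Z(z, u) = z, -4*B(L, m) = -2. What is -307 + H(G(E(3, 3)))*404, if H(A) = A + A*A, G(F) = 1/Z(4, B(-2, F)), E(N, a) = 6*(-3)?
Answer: -307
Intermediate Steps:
B(L, m) = ½ (B(L, m) = -¼*(-2) = ½)
E(N, a) = -18
Z(z, u) = -5 + z
G(F) = -1 (G(F) = 1/(-5 + 4) = 1/(-1) = 1*(-1) = -1)
H(A) = A + A²
-307 + H(G(E(3, 3)))*404 = -307 - (1 - 1)*404 = -307 - 1*0*404 = -307 + 0*404 = -307 + 0 = -307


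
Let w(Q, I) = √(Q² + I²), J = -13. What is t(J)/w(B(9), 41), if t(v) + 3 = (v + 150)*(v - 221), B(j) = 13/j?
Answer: -288549*√136330/136330 ≈ -781.49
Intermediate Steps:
w(Q, I) = √(I² + Q²)
t(v) = -3 + (-221 + v)*(150 + v) (t(v) = -3 + (v + 150)*(v - 221) = -3 + (150 + v)*(-221 + v) = -3 + (-221 + v)*(150 + v))
t(J)/w(B(9), 41) = (-33153 + (-13)² - 71*(-13))/(√(41² + (13/9)²)) = (-33153 + 169 + 923)/(√(1681 + (13*(⅑))²)) = -32061/√(1681 + (13/9)²) = -32061/√(1681 + 169/81) = -32061*9*√136330/136330 = -288549*√136330/136330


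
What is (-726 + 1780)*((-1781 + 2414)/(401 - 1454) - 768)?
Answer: -284347066/351 ≈ -8.1011e+5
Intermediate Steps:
(-726 + 1780)*((-1781 + 2414)/(401 - 1454) - 768) = 1054*(633/(-1053) - 768) = 1054*(633*(-1/1053) - 768) = 1054*(-211/351 - 768) = 1054*(-269779/351) = -284347066/351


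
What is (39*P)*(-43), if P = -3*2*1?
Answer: 10062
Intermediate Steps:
P = -6 (P = -6*1 = -6)
(39*P)*(-43) = (39*(-6))*(-43) = -234*(-43) = 10062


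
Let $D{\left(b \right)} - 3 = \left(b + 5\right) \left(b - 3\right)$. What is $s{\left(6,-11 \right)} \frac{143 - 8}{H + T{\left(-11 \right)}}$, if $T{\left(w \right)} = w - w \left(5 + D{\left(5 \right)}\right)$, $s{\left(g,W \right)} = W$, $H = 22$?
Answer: $- \frac{135}{29} \approx -4.6552$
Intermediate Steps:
$D{\left(b \right)} = 3 + \left(-3 + b\right) \left(5 + b\right)$ ($D{\left(b \right)} = 3 + \left(b + 5\right) \left(b - 3\right) = 3 + \left(5 + b\right) \left(-3 + b\right) = 3 + \left(-3 + b\right) \left(5 + b\right)$)
$T{\left(w \right)} = - 27 w$ ($T{\left(w \right)} = w - w \left(5 + \left(-12 + 5^{2} + 2 \cdot 5\right)\right) = w - w \left(5 + \left(-12 + 25 + 10\right)\right) = w - w \left(5 + 23\right) = w - w 28 = w - 28 w = - 27 w$)
$s{\left(6,-11 \right)} \frac{143 - 8}{H + T{\left(-11 \right)}} = - 11 \frac{143 - 8}{22 - -297} = - 11 \frac{135}{22 + 297} = - 11 \cdot \frac{135}{319} = - 11 \cdot 135 \cdot \frac{1}{319} = \left(-11\right) \frac{135}{319} = - \frac{135}{29}$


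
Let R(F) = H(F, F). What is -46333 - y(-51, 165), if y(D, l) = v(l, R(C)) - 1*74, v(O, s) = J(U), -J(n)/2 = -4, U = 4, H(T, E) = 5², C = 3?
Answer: -46267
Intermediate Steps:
H(T, E) = 25
J(n) = 8 (J(n) = -2*(-4) = 8)
R(F) = 25
v(O, s) = 8
y(D, l) = -66 (y(D, l) = 8 - 1*74 = 8 - 74 = -66)
-46333 - y(-51, 165) = -46333 - 1*(-66) = -46333 + 66 = -46267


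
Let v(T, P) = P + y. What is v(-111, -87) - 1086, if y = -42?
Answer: -1215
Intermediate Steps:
v(T, P) = -42 + P (v(T, P) = P - 42 = -42 + P)
v(-111, -87) - 1086 = (-42 - 87) - 1086 = -129 - 1086 = -1215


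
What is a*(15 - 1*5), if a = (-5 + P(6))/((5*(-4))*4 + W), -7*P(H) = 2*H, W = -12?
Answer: 235/322 ≈ 0.72981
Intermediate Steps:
P(H) = -2*H/7
a = 47/644 (a = (-5 - 2/7*6)/((5*(-4))*4 - 12) = (-5 - 12/7)/(-20*4 - 12) = -47/(7*(-80 - 12)) = -47/7/(-92) = -47/7*(-1/92) = 47/644 ≈ 0.072981)
a*(15 - 1*5) = 47*(15 - 1*5)/644 = 47*(15 - 5)/644 = (47/644)*10 = 235/322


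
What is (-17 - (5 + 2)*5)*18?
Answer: -936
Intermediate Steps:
(-17 - (5 + 2)*5)*18 = (-17 - 7*5)*18 = (-17 - 1*35)*18 = (-17 - 35)*18 = -52*18 = -936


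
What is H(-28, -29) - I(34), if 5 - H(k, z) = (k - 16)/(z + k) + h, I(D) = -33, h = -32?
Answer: 3946/57 ≈ 69.228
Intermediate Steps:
H(k, z) = 37 - (-16 + k)/(k + z) (H(k, z) = 5 - ((k - 16)/(z + k) - 32) = 5 - ((-16 + k)/(k + z) - 32) = 5 - (-32 + (-16 + k)/(k + z)) = 5 + (32 - (-16 + k)/(k + z)) = 37 - (-16 + k)/(k + z))
H(-28, -29) - I(34) = (16 + 36*(-28) + 37*(-29))/(-28 - 29) - 1*(-33) = (16 - 1008 - 1073)/(-57) + 33 = -1/57*(-2065) + 33 = 2065/57 + 33 = 3946/57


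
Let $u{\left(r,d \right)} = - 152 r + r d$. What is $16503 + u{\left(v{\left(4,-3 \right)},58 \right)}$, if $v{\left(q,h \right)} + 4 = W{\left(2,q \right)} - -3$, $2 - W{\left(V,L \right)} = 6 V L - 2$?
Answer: $20733$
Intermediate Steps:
$W{\left(V,L \right)} = 4 - 6 L V$ ($W{\left(V,L \right)} = 2 - \left(6 V L - 2\right) = 2 - \left(6 L V - 2\right) = 2 - \left(-2 + 6 L V\right) = 4 - 6 L V$)
$v{\left(q,h \right)} = 3 - 12 q$ ($v{\left(q,h \right)} = -4 - \left(-7 + 6 q 2\right) = -4 + \left(\left(4 - 12 q\right) + 3\right) = -4 - \left(-7 + 12 q\right) = 3 - 12 q$)
$u{\left(r,d \right)} = - 152 r + d r$
$16503 + u{\left(v{\left(4,-3 \right)},58 \right)} = 16503 + \left(3 - 48\right) \left(-152 + 58\right) = 16503 + \left(3 - 48\right) \left(-94\right) = 16503 - -4230 = 16503 + 4230 = 20733$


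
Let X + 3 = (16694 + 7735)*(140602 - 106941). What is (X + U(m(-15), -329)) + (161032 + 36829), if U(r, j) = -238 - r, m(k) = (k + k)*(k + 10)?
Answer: 822502039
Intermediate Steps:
m(k) = 2*k*(10 + k) (m(k) = (2*k)*(10 + k) = 2*k*(10 + k))
X = 822304566 (X = -3 + (16694 + 7735)*(140602 - 106941) = -3 + 24429*33661 = -3 + 822304569 = 822304566)
(X + U(m(-15), -329)) + (161032 + 36829) = (822304566 + (-238 - 2*(-15)*(10 - 15))) + (161032 + 36829) = (822304566 + (-238 - 2*(-15)*(-5))) + 197861 = (822304566 + (-238 - 1*150)) + 197861 = (822304566 + (-238 - 150)) + 197861 = (822304566 - 388) + 197861 = 822304178 + 197861 = 822502039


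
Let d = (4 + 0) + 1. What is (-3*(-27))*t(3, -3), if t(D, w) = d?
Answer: 405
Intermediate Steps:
d = 5 (d = 4 + 1 = 5)
t(D, w) = 5
(-3*(-27))*t(3, -3) = -3*(-27)*5 = 81*5 = 405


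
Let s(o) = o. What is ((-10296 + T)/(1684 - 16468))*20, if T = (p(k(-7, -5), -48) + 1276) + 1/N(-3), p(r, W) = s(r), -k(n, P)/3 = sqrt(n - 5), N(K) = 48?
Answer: 2164795/177408 + 5*I*sqrt(3)/616 ≈ 12.202 + 0.014059*I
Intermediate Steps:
k(n, P) = -3*sqrt(-5 + n) (k(n, P) = -3*sqrt(n - 5) = -3*sqrt(-5 + n))
p(r, W) = r
T = 61249/48 - 6*I*sqrt(3) (T = (-3*sqrt(-5 - 7) + 1276) + 1/48 = (-6*I*sqrt(3) + 1276) + 1/48 = (1276 - 6*I*sqrt(3)) + 1/48 = 61249/48 - 6*I*sqrt(3) ≈ 1276.0 - 10.392*I)
((-10296 + T)/(1684 - 16468))*20 = ((-10296 + (61249/48 - 6*I*sqrt(3)))/(1684 - 16468))*20 = ((-432959/48 - 6*I*sqrt(3))/(-14784))*20 = ((-432959/48 - 6*I*sqrt(3))*(-1/14784))*20 = (432959/709632 + I*sqrt(3)/2464)*20 = 2164795/177408 + 5*I*sqrt(3)/616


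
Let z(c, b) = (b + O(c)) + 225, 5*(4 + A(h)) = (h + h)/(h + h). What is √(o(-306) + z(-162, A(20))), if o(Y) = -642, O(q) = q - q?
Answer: 2*I*√2630/5 ≈ 20.513*I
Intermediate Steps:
O(q) = 0
A(h) = -19/5 (A(h) = -4 + ((h + h)/(h + h))/5 = -4 + ((2*h)/((2*h)))/5 = -4 + ((2*h)*(1/(2*h)))/5 = -4 + (⅕)*1 = -4 + ⅕ = -19/5)
z(c, b) = 225 + b (z(c, b) = (b + 0) + 225 = b + 225 = 225 + b)
√(o(-306) + z(-162, A(20))) = √(-642 + (225 - 19/5)) = √(-642 + 1106/5) = √(-2104/5) = 2*I*√2630/5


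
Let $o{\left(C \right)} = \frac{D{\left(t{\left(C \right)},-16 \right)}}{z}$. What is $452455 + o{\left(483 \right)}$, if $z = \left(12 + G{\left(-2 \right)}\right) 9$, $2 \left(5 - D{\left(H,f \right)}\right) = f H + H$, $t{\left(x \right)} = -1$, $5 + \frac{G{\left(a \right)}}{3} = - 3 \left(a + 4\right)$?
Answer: $\frac{171027995}{378} \approx 4.5246 \cdot 10^{5}$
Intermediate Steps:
$G{\left(a \right)} = -51 - 9 a$ ($G{\left(a \right)} = -15 + 3 \left(- 3 \left(a + 4\right)\right) = -15 + 3 \left(- 3 \left(4 + a\right)\right) = -15 + 3 \left(-12 - 3 a\right) = -15 - \left(36 + 9 a\right) = -51 - 9 a$)
$D{\left(H,f \right)} = 5 - \frac{H}{2} - \frac{H f}{2}$ ($D{\left(H,f \right)} = 5 - \frac{f H + H}{2} = 5 - \frac{H f + H}{2} = 5 - \frac{H + H f}{2} = 5 - \left(\frac{H}{2} + \frac{H f}{2}\right) = 5 - \frac{H}{2} - \frac{H f}{2}$)
$z = -189$ ($z = \left(12 - 33\right) 9 = \left(-21\right) 9 = -189$)
$o{\left(C \right)} = \frac{5}{378}$ ($o{\left(C \right)} = \frac{5 - - \frac{1}{2} - \left(- \frac{1}{2}\right) \left(-16\right)}{-189} = \left(5 + \frac{1}{2} - 8\right) \left(- \frac{1}{189}\right) = \left(- \frac{5}{2}\right) \left(- \frac{1}{189}\right) = \frac{5}{378}$)
$452455 + o{\left(483 \right)} = 452455 + \frac{5}{378} = \frac{171027995}{378}$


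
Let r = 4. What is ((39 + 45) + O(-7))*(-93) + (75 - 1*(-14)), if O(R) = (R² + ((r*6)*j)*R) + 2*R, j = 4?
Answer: 51518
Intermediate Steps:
O(R) = R² + 98*R (O(R) = (R² + ((4*6)*4)*R) + 2*R = (R² + (24*4)*R) + 2*R = (R² + 96*R) + 2*R = R² + 98*R)
((39 + 45) + O(-7))*(-93) + (75 - 1*(-14)) = ((39 + 45) - 7*(98 - 7))*(-93) + (75 - 1*(-14)) = (84 - 7*91)*(-93) + (75 + 14) = (84 - 637)*(-93) + 89 = -553*(-93) + 89 = 51429 + 89 = 51518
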